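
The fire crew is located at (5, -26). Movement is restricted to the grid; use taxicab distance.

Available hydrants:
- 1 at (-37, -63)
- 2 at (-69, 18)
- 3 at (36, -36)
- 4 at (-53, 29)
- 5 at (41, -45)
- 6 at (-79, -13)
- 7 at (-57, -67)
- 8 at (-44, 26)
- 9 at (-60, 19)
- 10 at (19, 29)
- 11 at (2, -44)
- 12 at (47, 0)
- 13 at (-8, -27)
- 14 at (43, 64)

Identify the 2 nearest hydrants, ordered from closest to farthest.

Distances from (5, -26):
1: |-42| + |-37| = 42 + 37 = 79
2: |-74| + |44| = 74 + 44 = 118
3: |31| + |-10| = 31 + 10 = 41
4: |-58| + |55| = 58 + 55 = 113
5: |36| + |-19| = 36 + 19 = 55
6: |-84| + |13| = 84 + 13 = 97
7: |-62| + |-41| = 62 + 41 = 103
8: |-49| + |52| = 49 + 52 = 101
9: |-65| + |45| = 65 + 45 = 110
10: |14| + |55| = 14 + 55 = 69
11: |-3| + |-18| = 3 + 18 = 21
12: |42| + |26| = 42 + 26 = 68
13: |-13| + |-1| = 13 + 1 = 14
14: |38| + |90| = 38 + 90 = 128
Sorted: 13 (14) < 11 (21) < 3 (41) < 5 (55) < …

13, 11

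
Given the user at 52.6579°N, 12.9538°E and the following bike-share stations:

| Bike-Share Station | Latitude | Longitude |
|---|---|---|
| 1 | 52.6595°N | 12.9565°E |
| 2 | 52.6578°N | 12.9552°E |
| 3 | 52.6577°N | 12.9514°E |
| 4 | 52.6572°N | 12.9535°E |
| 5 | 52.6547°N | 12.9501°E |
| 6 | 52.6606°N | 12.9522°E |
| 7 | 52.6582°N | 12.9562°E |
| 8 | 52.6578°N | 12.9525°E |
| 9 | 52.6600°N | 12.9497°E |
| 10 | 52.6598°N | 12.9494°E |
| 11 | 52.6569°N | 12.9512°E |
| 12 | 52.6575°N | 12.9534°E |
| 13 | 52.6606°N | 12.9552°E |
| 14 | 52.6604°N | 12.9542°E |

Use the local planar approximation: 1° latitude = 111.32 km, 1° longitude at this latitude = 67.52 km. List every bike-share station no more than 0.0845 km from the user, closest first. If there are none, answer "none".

Distances from 52.6579°N, 12.9538°E:
1: 0.2549 km
2: 0.0952 km
3: 0.1636 km
4: 0.0805 km
5: 0.4351 km
6: 0.3194 km
7: 0.1655 km
8: 0.0885 km
9: 0.3623 km
10: 0.3647 km
11: 0.2079 km
12: 0.0521 km
13: 0.3151 km
14: 0.2796 km
Threshold 0.0845 km: 12 (0.0521 km), 4 (0.0805 km) are within range.

12, 4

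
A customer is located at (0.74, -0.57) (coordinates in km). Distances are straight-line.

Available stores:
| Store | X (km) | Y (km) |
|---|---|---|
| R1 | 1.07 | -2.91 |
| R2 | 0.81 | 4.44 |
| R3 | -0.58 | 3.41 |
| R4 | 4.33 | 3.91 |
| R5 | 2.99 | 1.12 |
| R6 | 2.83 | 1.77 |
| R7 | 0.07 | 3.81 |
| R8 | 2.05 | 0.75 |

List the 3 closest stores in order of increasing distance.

Distances from (0.74, -0.57):
R1: √((0.33)² + (-2.34)²) = √(0.1089 + 5.4756) = 2.36 km
R2: √((0.07)² + (5.01)²) = √(0.0049 + 25.1001) = 5.01 km
R3: √((-1.32)² + (3.98)²) = √(1.7424 + 15.8404) = 4.19 km
R4: √((3.59)² + (4.48)²) = √(12.8881 + 20.0704) = 5.74 km
R5: √((2.25)² + (1.69)²) = √(5.0625 + 2.8561) = 2.81 km
R6: √((2.09)² + (2.34)²) = √(4.3681 + 5.4756) = 3.14 km
R7: √((-0.67)² + (4.38)²) = √(0.4489 + 19.1844) = 4.43 km
R8: √((1.31)² + (1.32)²) = √(1.7161 + 1.7424) = 1.86 km
Sorted: R8 (1.86 km) < R1 (2.36 km) < R5 (2.81 km) < R6 (3.14 km) < R3 (4.19 km) < …

R8, R1, R5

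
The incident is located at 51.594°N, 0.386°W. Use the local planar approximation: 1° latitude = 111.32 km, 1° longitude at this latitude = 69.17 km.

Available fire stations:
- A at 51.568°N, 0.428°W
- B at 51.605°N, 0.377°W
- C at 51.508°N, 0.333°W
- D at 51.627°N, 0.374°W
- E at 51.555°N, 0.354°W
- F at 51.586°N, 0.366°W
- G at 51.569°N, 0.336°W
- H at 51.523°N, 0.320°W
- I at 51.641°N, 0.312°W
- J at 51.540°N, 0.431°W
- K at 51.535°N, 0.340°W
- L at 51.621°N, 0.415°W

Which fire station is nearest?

Distances from 51.594°N, 0.386°W:
A: √((-0.026·111.32)² + (-0.042·69.17)²) = √(8.37709 + 8.43984) = 4.101 km
B: √((0.011·111.32)² + (0.009·69.17)²) = √(1.49945 + 0.38754) = 1.374 km
C: √((-0.086·111.32)² + (0.053·69.17)²) = √(91.65229 + 13.43963) = 10.251 km
D: √((0.033·111.32)² + (0.012·69.17)²) = √(13.49504 + 0.68897) = 3.766 km
E: √((-0.039·111.32)² + (0.032·69.17)²) = √(18.84845 + 4.89932) = 4.873 km
F: √((-0.008·111.32)² + (0.020·69.17)²) = √(0.79310 + 1.91380) = 1.645 km
G: √((-0.025·111.32)² + (0.050·69.17)²) = √(7.74509 + 11.96122) = 4.439 km
H: √((-0.071·111.32)² + (0.066·69.17)²) = √(62.46879 + 20.84123) = 9.127 km
I: √((0.047·111.32)² + (0.074·69.17)²) = √(27.37424 + 26.19986) = 7.319 km
J: √((-0.054·111.32)² + (-0.045·69.17)²) = √(36.13549 + 9.68859) = 6.769 km
K: √((-0.059·111.32)² + (0.046·69.17)²) = √(43.13705 + 10.12398) = 7.298 km
L: √((0.027·111.32)² + (-0.029·69.17)²) = √(9.03387 + 4.02376) = 3.614 km
Minimum: B at 1.374 km.

B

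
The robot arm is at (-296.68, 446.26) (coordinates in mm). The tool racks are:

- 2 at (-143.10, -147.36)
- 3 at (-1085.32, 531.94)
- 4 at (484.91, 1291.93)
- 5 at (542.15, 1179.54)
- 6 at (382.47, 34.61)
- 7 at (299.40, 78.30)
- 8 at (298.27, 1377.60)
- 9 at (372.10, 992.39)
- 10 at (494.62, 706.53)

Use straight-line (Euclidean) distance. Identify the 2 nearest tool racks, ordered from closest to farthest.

Distances from (-296.68, 446.26):
2: 613.17 mm
3: 793.28 mm
4: 1151.54 mm
5: 1114.15 mm
6: 794.17 mm
7: 700.50 mm
8: 1105.15 mm
9: 863.44 mm
10: 833.00 mm
Sorted: 2 (613.17 mm) < 7 (700.50 mm) < 3 (793.28 mm) < 6 (794.17 mm) < …

2, 7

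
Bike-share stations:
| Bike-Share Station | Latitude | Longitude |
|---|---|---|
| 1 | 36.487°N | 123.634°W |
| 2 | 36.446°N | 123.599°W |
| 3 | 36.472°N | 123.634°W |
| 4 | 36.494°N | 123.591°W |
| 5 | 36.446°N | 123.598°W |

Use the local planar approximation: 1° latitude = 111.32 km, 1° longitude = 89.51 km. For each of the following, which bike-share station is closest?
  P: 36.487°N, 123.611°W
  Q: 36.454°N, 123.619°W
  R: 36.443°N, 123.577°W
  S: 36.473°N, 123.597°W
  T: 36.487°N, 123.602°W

P→4; Q→2; R→5; S→4; T→4

P at 36.487°N, 123.611°W:
  1: 2.059 km
  2: 4.689 km
  3: 2.651 km
  4: 1.952 km
  5: 4.710 km
  → nearest: 4 (1.952 km)
Q at 36.454°N, 123.619°W:
  1: 3.911 km
  2: 1.999 km
  3: 2.412 km
  4: 5.110 km
  5: 2.080 km
  → nearest: 2 (1.999 km)
R at 36.443°N, 123.577°W:
  1: 7.073 km
  2: 1.997 km
  3: 6.038 km
  4: 5.814 km
  5: 1.909 km
  → nearest: 5 (1.909 km)
S at 36.473°N, 123.597°W:
  1: 3.660 km
  2: 3.011 km
  3: 3.314 km
  4: 2.399 km
  5: 3.007 km
  → nearest: 4 (2.399 km)
T at 36.487°N, 123.602°W:
  1: 2.864 km
  2: 4.572 km
  3: 3.316 km
  4: 1.256 km
  5: 4.578 km
  → nearest: 4 (1.256 km)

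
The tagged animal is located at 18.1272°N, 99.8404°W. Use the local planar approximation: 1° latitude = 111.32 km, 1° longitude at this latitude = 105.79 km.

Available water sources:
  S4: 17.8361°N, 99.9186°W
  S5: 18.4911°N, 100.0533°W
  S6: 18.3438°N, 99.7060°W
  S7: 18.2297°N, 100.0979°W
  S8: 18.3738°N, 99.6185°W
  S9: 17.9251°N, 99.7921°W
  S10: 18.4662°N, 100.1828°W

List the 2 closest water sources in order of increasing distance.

Distances from 18.1272°N, 99.8404°W:
S4: √((-0.2911·111.32)² + (-0.0782·105.79)²) = √(1050.100357 + 68.438856) = 33.4446 km
S5: √((0.3639·111.32)² + (-0.2129·105.79)²) = √(1641.007275 + 507.271610) = 46.3495 km
S6: √((0.2166·111.32)² + (0.1344·105.79)²) = √(581.384300 + 202.156529) = 27.9918 km
S7: √((0.1025·111.32)² + (-0.2575·105.79)²) = √(130.194946 + 742.067995) = 29.5341 km
S8: √((0.2466·111.32)² + (0.2219·105.79)²) = √(753.585511 + 551.066282) = 36.1200 km
S9: √((-0.2021·111.32)² + (0.0483·105.79)²) = √(506.149745 + 26.108595) = 23.0707 km
S10: √((0.3390·111.32)² + (-0.3424·105.79)²) = √(1424.117397 + 1312.069216) = 52.3086 km
Sorted: S9 (23.0707 km) < S6 (27.9918 km) < S7 (29.5341 km) < S4 (33.4446 km) < …

S9, S6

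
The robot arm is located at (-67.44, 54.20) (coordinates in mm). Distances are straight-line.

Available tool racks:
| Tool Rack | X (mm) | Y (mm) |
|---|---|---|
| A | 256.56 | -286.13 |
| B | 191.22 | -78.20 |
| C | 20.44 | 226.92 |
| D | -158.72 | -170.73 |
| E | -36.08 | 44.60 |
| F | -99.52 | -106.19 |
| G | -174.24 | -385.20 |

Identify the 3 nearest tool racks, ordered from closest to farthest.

Distances from (-67.44, 54.20):
A: √((324.00)² + (-340.33)²) = √(104976.0000 + 115824.5089) = 469.89 mm
B: √((258.66)² + (-132.40)²) = √(66904.9956 + 17529.7600) = 290.58 mm
C: √((87.88)² + (172.72)²) = √(7722.8944 + 29832.1984) = 193.79 mm
D: √((-91.28)² + (-224.93)²) = √(8332.0384 + 50593.5049) = 242.75 mm
E: √((31.36)² + (-9.60)²) = √(983.4496 + 92.1600) = 32.80 mm
F: √((-32.08)² + (-160.39)²) = √(1029.1264 + 25724.9521) = 163.57 mm
G: √((-106.80)² + (-439.40)²) = √(11406.2400 + 193072.3600) = 452.19 mm
Sorted: E (32.80 mm) < F (163.57 mm) < C (193.79 mm) < D (242.75 mm) < B (290.58 mm) < …

E, F, C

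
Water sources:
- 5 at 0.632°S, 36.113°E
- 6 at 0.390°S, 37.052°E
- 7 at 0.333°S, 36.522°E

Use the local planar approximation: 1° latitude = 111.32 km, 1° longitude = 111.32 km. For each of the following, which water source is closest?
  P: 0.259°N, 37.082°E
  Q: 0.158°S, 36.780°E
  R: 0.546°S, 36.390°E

P at 0.259°N, 37.082°E:
  5: 146.539 km
  6: 72.324 km
  7: 90.715 km
  → nearest: 6 (72.324 km)
Q at 0.158°S, 36.780°E:
  5: 91.090 km
  6: 39.797 km
  7: 34.704 km
  → nearest: 7 (34.704 km)
R at 0.546°S, 36.390°E:
  5: 32.288 km
  6: 75.712 km
  7: 27.895 km
  → nearest: 7 (27.895 km)

P→6; Q→7; R→7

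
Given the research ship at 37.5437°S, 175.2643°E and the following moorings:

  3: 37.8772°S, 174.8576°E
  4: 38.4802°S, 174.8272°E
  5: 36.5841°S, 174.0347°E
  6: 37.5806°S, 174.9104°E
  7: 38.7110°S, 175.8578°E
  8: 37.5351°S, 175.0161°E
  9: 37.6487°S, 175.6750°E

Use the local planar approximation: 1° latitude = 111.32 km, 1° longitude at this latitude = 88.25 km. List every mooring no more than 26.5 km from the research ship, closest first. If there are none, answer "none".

8

Distances from 37.5437°S, 175.2643°E:
3: √((-0.3335·111.32)² + (-0.4067·88.25)²) = √(1378.281960 + 1288.183621) = 51.6378 km
4: √((-0.9365·111.32)² + (-0.4371·88.25)²) = √(10868.308531 + 1487.959262) = 111.1588 km
5: √((0.9596·111.32)² + (-1.2296·88.25)²) = √(11411.083253 + 11774.897549) = 152.2694 km
6: √((-0.0369·111.32)² + (-0.3539·88.25)²) = √(16.873265 + 975.417523) = 31.5006 km
7: √((-1.1673·111.32)² + (0.5935·88.25)²) = √(16885.400514 + 2743.284658) = 140.1024 km
8: √((0.0086·111.32)² + (-0.2482·88.25)²) = √(0.916523 + 479.769883) = 21.9246 km
9: √((-0.1050·111.32)² + (0.4107·88.25)²) = √(136.623370 + 1313.647470) = 38.0824 km
Threshold 26.5 km: 8 (21.9246 km) is within range.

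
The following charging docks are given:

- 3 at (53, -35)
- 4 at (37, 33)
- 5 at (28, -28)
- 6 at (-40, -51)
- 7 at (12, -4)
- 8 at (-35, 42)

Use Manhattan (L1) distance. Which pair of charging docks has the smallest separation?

3 and 5

Pairwise distances:
3–4: 84
3–5: 32
3–6: 109
3–7: 72
3–8: 165
4–5: 70
4–6: 161
4–7: 62
4–8: 81
5–6: 91
5–7: 40
5–8: 133
6–7: 99
6–8: 98
7–8: 93
Closest pair: 3–5 at 32.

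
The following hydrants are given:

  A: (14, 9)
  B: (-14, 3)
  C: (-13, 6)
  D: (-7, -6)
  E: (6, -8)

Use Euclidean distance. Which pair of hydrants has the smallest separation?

B and C

Pairwise distances:
A–B: 28.6
A–C: 27.2
A–D: 25.8
A–E: 18.8
B–C: 3.2
B–D: 11.4
B–E: 22.8
C–D: 13.4
C–E: 23.6
D–E: 13.2
Closest pair: B–C at 3.2.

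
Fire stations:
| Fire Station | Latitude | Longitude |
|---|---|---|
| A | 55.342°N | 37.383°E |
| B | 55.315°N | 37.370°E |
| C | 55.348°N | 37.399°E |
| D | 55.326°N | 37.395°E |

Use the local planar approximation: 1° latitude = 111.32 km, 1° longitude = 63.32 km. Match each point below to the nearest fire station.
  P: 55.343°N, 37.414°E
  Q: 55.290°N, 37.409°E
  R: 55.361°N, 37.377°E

P at 55.343°N, 37.414°E:
  A: √((-0.001·111.32)² + (-0.031·63.32)²) = √(0.01239 + 3.85305) = 1.966 km
  B: √((-0.028·111.32)² + (-0.044·63.32)²) = √(9.71544 + 7.76224) = 4.181 km
  C: √((0.005·111.32)² + (-0.015·63.32)²) = √(0.30980 + 0.90212) = 1.101 km
  D: √((-0.017·111.32)² + (-0.019·63.32)²) = √(3.58133 + 1.44740) = 2.242 km
  → nearest: C (1.101 km)
Q at 55.290°N, 37.409°E:
  A: √((0.052·111.32)² + (-0.026·63.32)²) = √(33.50835 + 2.71037) = 6.018 km
  B: √((0.025·111.32)² + (-0.039·63.32)²) = √(7.74509 + 6.09833) = 3.721 km
  C: √((0.058·111.32)² + (-0.010·63.32)²) = √(41.68717 + 0.40094) = 6.488 km
  D: √((0.036·111.32)² + (-0.014·63.32)²) = √(16.06022 + 0.78585) = 4.104 km
  → nearest: B (3.721 km)
R at 55.361°N, 37.377°E:
  A: √((-0.019·111.32)² + (0.006·63.32)²) = √(4.47356 + 0.14434) = 2.149 km
  B: √((-0.046·111.32)² + (-0.007·63.32)²) = √(26.22177 + 0.19646) = 5.140 km
  C: √((-0.013·111.32)² + (0.022·63.32)²) = √(2.09427 + 1.94056) = 2.009 km
  D: √((-0.035·111.32)² + (0.018·63.32)²) = √(15.18037 + 1.29905) = 4.059 km
  → nearest: C (2.009 km)

P→C; Q→B; R→C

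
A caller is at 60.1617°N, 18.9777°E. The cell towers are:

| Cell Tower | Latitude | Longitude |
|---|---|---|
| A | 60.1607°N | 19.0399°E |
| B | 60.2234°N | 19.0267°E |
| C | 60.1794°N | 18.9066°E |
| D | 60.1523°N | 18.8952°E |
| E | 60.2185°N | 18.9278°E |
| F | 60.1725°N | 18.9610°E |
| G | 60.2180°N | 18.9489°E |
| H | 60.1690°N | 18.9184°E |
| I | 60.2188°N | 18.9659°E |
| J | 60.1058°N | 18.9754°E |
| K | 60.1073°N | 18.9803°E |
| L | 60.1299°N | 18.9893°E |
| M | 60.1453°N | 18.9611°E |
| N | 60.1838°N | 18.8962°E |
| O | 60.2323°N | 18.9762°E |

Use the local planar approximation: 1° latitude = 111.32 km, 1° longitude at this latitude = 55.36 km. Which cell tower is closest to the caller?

Distances from 60.1617°N, 18.9777°E:
A: 3.4452 km
B: 7.3847 km
C: 4.4017 km
D: 4.6855 km
E: 6.9001 km
F: 1.5166 km
G: 6.4669 km
H: 3.3819 km
I: 6.3899 km
J: 6.2241 km
K: 6.0575 km
L: 3.5978 km
M: 2.0439 km
N: 5.1390 km
O: 7.8596 km
Minimum: F at 1.5166 km.

F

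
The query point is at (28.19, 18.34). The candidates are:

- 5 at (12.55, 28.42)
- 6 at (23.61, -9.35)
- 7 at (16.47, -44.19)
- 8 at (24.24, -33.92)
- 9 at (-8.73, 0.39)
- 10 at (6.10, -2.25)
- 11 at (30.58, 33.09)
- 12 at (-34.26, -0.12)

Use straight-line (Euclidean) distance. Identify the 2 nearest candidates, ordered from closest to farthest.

11, 5

Distances from (28.19, 18.34):
5: √((-15.64)² + (10.08)²) = √(244.6096 + 101.6064) = 18.61
6: √((-4.58)² + (-27.69)²) = √(20.9764 + 766.7361) = 28.07
7: √((-11.72)² + (-62.53)²) = √(137.3584 + 3910.0009) = 63.62
8: √((-3.95)² + (-52.26)²) = √(15.6025 + 2731.1076) = 52.41
9: √((-36.92)² + (-17.95)²) = √(1363.0864 + 322.2025) = 41.05
10: √((-22.09)² + (-20.59)²) = √(487.9681 + 423.9481) = 30.20
11: √((2.39)² + (14.75)²) = √(5.7121 + 217.5625) = 14.94
12: √((-62.45)² + (-18.46)²) = √(3900.0025 + 340.7716) = 65.12
Sorted: 11 (14.94) < 5 (18.61) < 6 (28.07) < 10 (30.20) < …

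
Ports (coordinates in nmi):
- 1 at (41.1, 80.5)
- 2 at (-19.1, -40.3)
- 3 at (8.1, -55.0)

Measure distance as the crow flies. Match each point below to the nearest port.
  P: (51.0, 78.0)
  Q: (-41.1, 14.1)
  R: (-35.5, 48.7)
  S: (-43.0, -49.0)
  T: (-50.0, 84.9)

P at (51.0, 78.0):
  1: 10.2 nmi
  2: 137.5 nmi
  3: 139.7 nmi
  → nearest: 1 (10.2 nmi)
Q at (-41.1, 14.1):
  1: 105.7 nmi
  2: 58.7 nmi
  3: 84.8 nmi
  → nearest: 2 (58.7 nmi)
R at (-35.5, 48.7):
  1: 82.9 nmi
  2: 90.5 nmi
  3: 112.5 nmi
  → nearest: 1 (82.9 nmi)
S at (-43.0, -49.0):
  1: 154.4 nmi
  2: 25.4 nmi
  3: 51.5 nmi
  → nearest: 2 (25.4 nmi)
T at (-50.0, 84.9):
  1: 91.2 nmi
  2: 129.0 nmi
  3: 151.5 nmi
  → nearest: 1 (91.2 nmi)

P→1; Q→2; R→1; S→2; T→1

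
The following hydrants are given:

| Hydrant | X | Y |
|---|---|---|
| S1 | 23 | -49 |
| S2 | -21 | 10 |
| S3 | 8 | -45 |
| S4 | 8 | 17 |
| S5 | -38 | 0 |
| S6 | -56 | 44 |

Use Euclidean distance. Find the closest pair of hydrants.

Pairwise distances:
S1–S2: √((-44)² + (59)²) = √(1936.000 + 3481.000) = 73.6
S1–S3: √((-15)² + (4)²) = √(225.000 + 16.000) = 15.5
S1–S4: √((-15)² + (66)²) = √(225.000 + 4356.000) = 67.7
S1–S5: √((-61)² + (49)²) = √(3721.000 + 2401.000) = 78.2
S1–S6: √((-79)² + (93)²) = √(6241.000 + 8649.000) = 122.0
S2–S3: √((29)² + (-55)²) = √(841.000 + 3025.000) = 62.2
S2–S4: √((29)² + (7)²) = √(841.000 + 49.000) = 29.8
S2–S5: √((-17)² + (-10)²) = √(289.000 + 100.000) = 19.7
S2–S6: √((-35)² + (34)²) = √(1225.000 + 1156.000) = 48.8
S3–S4: √((0)² + (62)²) = √(0.000 + 3844.000) = 62.0
S3–S5: √((-46)² + (45)²) = √(2116.000 + 2025.000) = 64.4
S3–S6: √((-64)² + (89)²) = √(4096.000 + 7921.000) = 109.6
S4–S5: √((-46)² + (-17)²) = √(2116.000 + 289.000) = 49.0
S4–S6: √((-64)² + (27)²) = √(4096.000 + 729.000) = 69.5
S5–S6: √((-18)² + (44)²) = √(324.000 + 1936.000) = 47.5
Closest pair: S1–S3 at 15.5.

S1 and S3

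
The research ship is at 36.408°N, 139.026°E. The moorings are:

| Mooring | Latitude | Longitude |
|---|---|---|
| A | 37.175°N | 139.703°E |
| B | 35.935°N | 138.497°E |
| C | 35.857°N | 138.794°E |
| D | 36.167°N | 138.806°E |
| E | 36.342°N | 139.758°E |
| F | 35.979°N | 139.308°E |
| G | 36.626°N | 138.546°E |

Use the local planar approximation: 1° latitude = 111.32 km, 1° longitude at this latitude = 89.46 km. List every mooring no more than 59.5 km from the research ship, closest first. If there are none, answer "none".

D, G, F

Distances from 36.408°N, 139.026°E:
A: √((0.767·111.32)² + (0.677·89.46)²) = √(7290.16106 + 3668.04897) = 104.681 km
B: √((-0.473·111.32)² + (-0.529·89.46)²) = √(2772.48163 + 2239.59316) = 70.796 km
C: √((-0.551·111.32)² + (-0.232·89.46)²) = √(3762.26682 + 430.75840) = 64.754 km
D: √((-0.241·111.32)² + (-0.220·89.46)²) = √(719.74802 + 387.34963) = 33.273 km
E: √((-0.066·111.32)² + (0.732·89.46)²) = √(53.98017 + 4288.24855) = 65.896 km
F: √((-0.429·111.32)² + (0.282·89.46)²) = √(2280.66228 + 636.43786) = 54.010 km
G: √((0.218·111.32)² + (-0.480·89.46)²) = √(588.92418 + 1843.91230) = 49.324 km
Threshold 59.5 km: D (33.273 km), G (49.324 km), F (54.010 km) are within range.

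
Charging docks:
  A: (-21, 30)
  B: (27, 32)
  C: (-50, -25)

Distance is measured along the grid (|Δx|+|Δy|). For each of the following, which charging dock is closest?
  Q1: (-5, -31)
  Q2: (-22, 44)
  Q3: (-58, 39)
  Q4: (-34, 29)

Q1 at (-5, -31):
  A: 77
  B: 95
  C: 51
  → nearest: C (51)
Q2 at (-22, 44):
  A: 15
  B: 61
  C: 97
  → nearest: A (15)
Q3 at (-58, 39):
  A: 46
  B: 92
  C: 72
  → nearest: A (46)
Q4 at (-34, 29):
  A: 14
  B: 64
  C: 70
  → nearest: A (14)

Q1→C; Q2→A; Q3→A; Q4→A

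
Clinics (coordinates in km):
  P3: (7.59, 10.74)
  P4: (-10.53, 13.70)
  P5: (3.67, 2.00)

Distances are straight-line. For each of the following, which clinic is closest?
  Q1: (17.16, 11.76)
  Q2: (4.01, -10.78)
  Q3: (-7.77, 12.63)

Q1→P3; Q2→P5; Q3→P4

Q1 at (17.16, 11.76):
  P3: √((-9.57)² + (-1.02)²) = √(91.5849 + 1.0404) = 9.62 km
  P4: √((-27.69)² + (1.94)²) = √(766.7361 + 3.7636) = 27.76 km
  P5: √((-13.49)² + (-9.76)²) = √(181.9801 + 95.2576) = 16.65 km
  → nearest: P3 (9.62 km)
Q2 at (4.01, -10.78):
  P3: √((3.58)² + (21.52)²) = √(12.8164 + 463.1104) = 21.82 km
  P4: √((-14.54)² + (24.48)²) = √(211.4116 + 599.2704) = 28.47 km
  P5: √((-0.34)² + (12.78)²) = √(0.1156 + 163.3284) = 12.78 km
  → nearest: P5 (12.78 km)
Q3 at (-7.77, 12.63):
  P3: √((15.36)² + (-1.89)²) = √(235.9296 + 3.5721) = 15.48 km
  P4: √((-2.76)² + (1.07)²) = √(7.6176 + 1.1449) = 2.96 km
  P5: √((11.44)² + (-10.63)²) = √(130.8736 + 112.9969) = 15.62 km
  → nearest: P4 (2.96 km)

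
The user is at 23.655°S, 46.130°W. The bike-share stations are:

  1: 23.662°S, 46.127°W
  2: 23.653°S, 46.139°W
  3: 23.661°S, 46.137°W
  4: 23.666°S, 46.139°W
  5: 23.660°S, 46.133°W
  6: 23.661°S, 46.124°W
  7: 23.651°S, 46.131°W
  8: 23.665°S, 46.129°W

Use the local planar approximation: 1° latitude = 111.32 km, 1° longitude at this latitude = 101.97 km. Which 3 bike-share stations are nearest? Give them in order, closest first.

Distances from 23.655°S, 46.130°W:
1: √((-0.007·111.32)² + (0.003·101.97)²) = √(0.60721 + 0.09358) = 0.837 km
2: √((0.002·111.32)² + (-0.009·101.97)²) = √(0.04957 + 0.84223) = 0.944 km
3: √((-0.006·111.32)² + (-0.007·101.97)²) = √(0.44612 + 0.50950) = 0.978 km
4: √((-0.011·111.32)² + (-0.009·101.97)²) = √(1.49945 + 0.84223) = 1.530 km
5: √((-0.005·111.32)² + (-0.003·101.97)²) = √(0.30980 + 0.09358) = 0.635 km
6: √((-0.006·111.32)² + (0.006·101.97)²) = √(0.44612 + 0.37432) = 0.906 km
7: √((0.004·111.32)² + (-0.001·101.97)²) = √(0.19827 + 0.01040) = 0.457 km
8: √((-0.010·111.32)² + (0.001·101.97)²) = √(1.23921 + 0.01040) = 1.118 km
Sorted: 7 (0.457 km) < 5 (0.635 km) < 1 (0.837 km) < 6 (0.906 km) < 2 (0.944 km) < …

7, 5, 1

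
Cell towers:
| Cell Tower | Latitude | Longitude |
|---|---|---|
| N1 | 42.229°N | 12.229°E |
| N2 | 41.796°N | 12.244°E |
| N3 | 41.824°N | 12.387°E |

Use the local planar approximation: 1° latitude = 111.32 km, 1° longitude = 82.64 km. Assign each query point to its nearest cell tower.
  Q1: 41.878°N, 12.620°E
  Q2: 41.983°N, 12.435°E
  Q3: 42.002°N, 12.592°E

Q1 at 41.878°N, 12.620°E:
  N1: √((0.351·111.32)² + (-0.391·82.64)²) = √(1526.72434 + 1044.08085) = 50.703 km
  N2: √((-0.082·111.32)² + (-0.376·82.64)²) = √(83.32477 + 965.50896) = 32.386 km
  N3: √((-0.054·111.32)² + (-0.233·82.64)²) = √(36.13549 + 370.75965) = 20.172 km
  → nearest: N3 (20.172 km)
Q2 at 41.983°N, 12.435°E:
  N1: √((0.246·111.32)² + (-0.206·82.64)²) = √(749.92289 + 289.81113) = 32.245 km
  N2: √((-0.187·111.32)² + (-0.191·82.64)²) = √(433.34083 + 249.14223) = 26.124 km
  N3: √((-0.159·111.32)² + (-0.048·82.64)²) = √(313.28575 + 15.73487) = 18.139 km
  → nearest: N3 (18.139 km)
Q3 at 42.002°N, 12.592°E:
  N1: √((0.227·111.32)² + (-0.363·82.64)²) = √(638.55471 + 899.89920) = 39.223 km
  N2: √((-0.206·111.32)² + (-0.348·82.64)²) = √(525.87295 + 827.06398) = 36.782 km
  N3: √((-0.178·111.32)² + (-0.205·82.64)²) = √(392.63264 + 287.00426) = 26.070 km
  → nearest: N3 (26.070 km)

Q1→N3; Q2→N3; Q3→N3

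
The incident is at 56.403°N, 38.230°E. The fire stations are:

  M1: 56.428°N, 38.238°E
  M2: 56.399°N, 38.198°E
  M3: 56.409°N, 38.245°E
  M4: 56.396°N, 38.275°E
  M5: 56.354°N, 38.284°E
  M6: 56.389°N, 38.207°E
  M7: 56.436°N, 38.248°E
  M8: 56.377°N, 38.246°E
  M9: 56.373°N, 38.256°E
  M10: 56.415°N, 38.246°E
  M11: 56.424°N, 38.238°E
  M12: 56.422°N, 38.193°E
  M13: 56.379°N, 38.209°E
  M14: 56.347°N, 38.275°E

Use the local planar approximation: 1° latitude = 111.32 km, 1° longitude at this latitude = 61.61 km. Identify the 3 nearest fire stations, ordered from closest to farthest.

Distances from 56.403°N, 38.230°E:
M1: √((0.025·111.32)² + (0.008·61.61)²) = √(7.74509 + 0.24293) = 2.826 km
M2: √((-0.004·111.32)² + (-0.032·61.61)²) = √(0.19827 + 3.88689) = 2.021 km
M3: √((0.006·111.32)² + (0.015·61.61)²) = √(0.44612 + 0.85405) = 1.140 km
M4: √((-0.007·111.32)² + (0.045·61.61)²) = √(0.60721 + 7.68648) = 2.880 km
M5: √((-0.049·111.32)² + (0.054·61.61)²) = √(29.75353 + 11.06853) = 6.389 km
M6: √((-0.014·111.32)² + (-0.023·61.61)²) = √(2.42886 + 2.00797) = 2.106 km
M7: √((0.033·111.32)² + (0.018·61.61)²) = √(13.49504 + 1.22984) = 3.837 km
M8: √((-0.026·111.32)² + (0.016·61.61)²) = √(8.37709 + 0.97172) = 3.058 km
M9: √((-0.030·111.32)² + (0.026·61.61)²) = √(11.15293 + 2.56596) = 3.704 km
M10: √((0.012·111.32)² + (0.016·61.61)²) = √(1.78447 + 0.97172) = 1.660 km
M11: √((0.021·111.32)² + (0.008·61.61)²) = √(5.46493 + 0.24293) = 2.389 km
M12: √((0.019·111.32)² + (-0.037·61.61)²) = √(4.47356 + 5.19644) = 3.110 km
M13: √((-0.024·111.32)² + (-0.021·61.61)²) = √(7.13787 + 1.67394) = 2.968 km
M14: √((-0.056·111.32)² + (0.045·61.61)²) = √(38.86176 + 7.68648) = 6.823 km
Sorted: M3 (1.140 km) < M10 (1.660 km) < M2 (2.021 km) < M6 (2.106 km) < M11 (2.389 km) < …

M3, M10, M2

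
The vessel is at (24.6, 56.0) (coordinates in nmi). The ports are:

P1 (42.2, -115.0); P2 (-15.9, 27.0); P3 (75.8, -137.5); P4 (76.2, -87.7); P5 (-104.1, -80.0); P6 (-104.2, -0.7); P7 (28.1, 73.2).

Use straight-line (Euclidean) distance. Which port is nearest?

Distances from (24.6, 56.0):
P1: 171.9 nmi
P2: 49.8 nmi
P3: 200.2 nmi
P4: 152.7 nmi
P5: 187.2 nmi
P6: 140.7 nmi
P7: 17.6 nmi
Minimum: P7 at 17.6 nmi.

P7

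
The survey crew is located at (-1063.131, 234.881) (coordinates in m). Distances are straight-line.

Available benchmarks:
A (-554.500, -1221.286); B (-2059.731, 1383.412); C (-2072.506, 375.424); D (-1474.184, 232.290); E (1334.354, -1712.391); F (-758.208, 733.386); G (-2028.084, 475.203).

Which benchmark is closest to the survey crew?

Distances from (-1063.131, 234.881):
A: √((508.631)² + (-1456.167)²) = √(258705.49416 + 2120422.33189) = 1542.442 m
B: √((-996.600)² + (1148.531)²) = √(993211.56000 + 1319123.45796) = 1520.636 m
C: √((-1009.375)² + (140.543)²) = √(1018837.89062 + 19752.33485) = 1019.112 m
D: √((-411.053)² + (-2.591)²) = √(168964.56881 + 6.71328) = 411.061 m
E: √((2397.485)² + (-1947.272)²) = √(5747934.32523 + 3791868.24198) = 3088.657 m
F: √((304.923)² + (498.505)²) = √(92978.03593 + 248507.23503) = 584.367 m
G: √((-964.953)² + (240.322)²) = √(931134.29221 + 57754.66368) = 994.429 m
Minimum: D at 411.061 m.

D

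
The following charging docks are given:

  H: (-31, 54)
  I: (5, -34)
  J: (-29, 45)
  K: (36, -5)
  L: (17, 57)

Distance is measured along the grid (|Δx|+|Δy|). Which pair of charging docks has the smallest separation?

H and J

Pairwise distances:
H–I: 124
H–J: 11
H–K: 126
H–L: 51
I–J: 113
I–K: 60
I–L: 103
J–K: 115
J–L: 58
K–L: 81
Closest pair: H–J at 11.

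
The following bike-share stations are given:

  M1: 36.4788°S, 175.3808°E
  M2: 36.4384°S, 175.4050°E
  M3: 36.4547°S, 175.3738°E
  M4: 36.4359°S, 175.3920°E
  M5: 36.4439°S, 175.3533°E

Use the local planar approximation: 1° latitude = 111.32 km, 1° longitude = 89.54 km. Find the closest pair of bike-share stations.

Pairwise distances:
M1–M2: 4.9921 km
M1–M3: 2.7551 km
M1–M4: 4.8798 km
M1–M5: 4.5997 km
M2–M3: 3.3312 km
M2–M4: 1.1968 km
M2–M5: 4.6695 km
M3–M4: 2.6525 km
M3–M5: 2.1943 km
M4–M5: 3.5778 km
Closest pair: M2–M4 at 1.1968 km.

M2 and M4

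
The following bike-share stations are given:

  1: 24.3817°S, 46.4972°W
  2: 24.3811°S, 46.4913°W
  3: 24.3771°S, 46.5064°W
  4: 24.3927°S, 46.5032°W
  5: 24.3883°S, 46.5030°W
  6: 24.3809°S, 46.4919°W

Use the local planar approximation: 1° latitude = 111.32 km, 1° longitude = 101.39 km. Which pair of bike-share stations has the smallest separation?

Pairwise distances:
1–2: √((0.0006·111.32)² + (0.0059·101.39)²) = √(0.004461 + 0.357844) = 0.6019 km
1–3: √((0.0046·111.32)² + (-0.0092·101.39)²) = √(0.262218 + 0.870093) = 1.0641 km
1–4: √((-0.0110·111.32)² + (-0.0060·101.39)²) = √(1.499449 + 0.370078) = 1.3673 km
1–5: √((-0.0066·111.32)² + (-0.0058·101.39)²) = √(0.539802 + 0.345817) = 0.9411 km
1–6: √((0.0008·111.32)² + (0.0053·101.39)²) = √(0.007931 + 0.288763) = 0.5447 km
2–3: √((0.0040·111.32)² + (-0.0151·101.39)²) = √(0.198274 + 2.343927) = 1.5944 km
2–4: √((-0.0116·111.32)² + (-0.0119·101.39)²) = √(1.667487 + 1.455741) = 1.7673 km
2–5: √((-0.0072·111.32)² + (-0.0117·101.39)²) = √(0.642409 + 1.407220) = 1.4317 km
2–6: √((0.0002·111.32)² + (-0.0006·101.39)²) = √(0.000496 + 0.003701) = 0.0648 km
3–4: √((-0.0156·111.32)² + (0.0032·101.39)²) = √(3.015752 + 0.105267) = 1.7666 km
3–5: √((-0.0112·111.32)² + (0.0034·101.39)²) = √(1.554470 + 0.118836) = 1.2936 km
3–6: √((-0.0038·111.32)² + (0.0145·101.39)²) = √(0.178943 + 2.161356) = 1.5298 km
4–5: √((0.0044·111.32)² + (0.0002·101.39)²) = √(0.239912 + 0.000411) = 0.4902 km
4–6: √((0.0118·111.32)² + (0.0113·101.39)²) = √(1.725482 + 1.312645) = 1.7430 km
5–6: √((0.0074·111.32)² + (0.0111·101.39)²) = √(0.678594 + 1.266590) = 1.3947 km
Closest pair: 2–6 at 0.0648 km.

2 and 6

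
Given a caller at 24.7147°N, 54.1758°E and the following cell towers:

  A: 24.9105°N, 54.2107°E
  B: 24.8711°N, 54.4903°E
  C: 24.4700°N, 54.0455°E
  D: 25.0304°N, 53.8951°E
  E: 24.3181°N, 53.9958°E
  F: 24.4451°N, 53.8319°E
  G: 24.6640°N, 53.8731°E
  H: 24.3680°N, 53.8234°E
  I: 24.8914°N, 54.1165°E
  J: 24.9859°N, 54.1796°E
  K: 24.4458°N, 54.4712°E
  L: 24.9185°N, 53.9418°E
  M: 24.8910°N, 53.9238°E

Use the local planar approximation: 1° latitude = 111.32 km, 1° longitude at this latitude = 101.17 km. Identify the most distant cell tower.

H

Distances from 24.7147°N, 54.1758°E:
A: √((0.1958·111.32)² + (0.0349·101.17)²) = √(475.085494 + 12.466782) = 22.0806 km
B: √((0.1564·111.32)² + (0.3145·101.17)²) = √(303.123700 + 1012.382897) = 36.2699 km
C: √((-0.2447·111.32)² + (-0.1303·101.17)²) = √(742.017818 + 173.777014) = 30.2621 km
D: √((0.3157·111.32)² + (-0.2807·101.17)²) = √(1235.081337 + 806.470202) = 45.1835 km
E: √((-0.3966·111.32)² + (-0.1800·101.17)²) = √(1949.179410 + 331.625952) = 47.7578 km
F: √((-0.2696·111.32)² + (-0.3439·101.17)²) = √(900.712461 + 1210.508523) = 45.9480 km
G: √((-0.0507·111.32)² + (-0.3027·101.17)²) = √(31.853878 + 937.839114) = 31.1399 km
H: √((-0.3467·111.32)² + (-0.3524·101.17)²) = √(1489.546545 + 1271.087066) = 52.5417 km
I: √((0.1767·111.32)² + (-0.0593·101.17)²) = √(386.918499 + 35.992572) = 20.5648 km
J: √((0.2712·111.32)² + (0.0038·101.17)²) = √(911.435134 + 0.147799) = 30.1924 km
K: √((-0.2689·111.32)² + (0.2954·101.17)²) = √(896.041243 + 893.150163) = 42.2988 km
L: √((0.2038·111.32)² + (-0.2340·101.17)²) = √(514.700695 + 560.447859) = 32.7895 km
M: √((0.1763·111.32)² + (-0.2520·101.17)²) = √(385.168729 + 649.986867) = 32.1738 km
Maximum: H at 52.5417 km.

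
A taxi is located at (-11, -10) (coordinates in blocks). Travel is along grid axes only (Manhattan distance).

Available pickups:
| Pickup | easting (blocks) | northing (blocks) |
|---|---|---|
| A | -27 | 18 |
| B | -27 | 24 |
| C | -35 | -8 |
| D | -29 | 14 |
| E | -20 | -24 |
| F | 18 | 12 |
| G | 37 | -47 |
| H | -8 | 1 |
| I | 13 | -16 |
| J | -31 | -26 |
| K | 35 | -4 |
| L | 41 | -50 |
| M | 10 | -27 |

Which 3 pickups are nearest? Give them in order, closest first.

Distances from (-11, -10):
A: |-16| + |28| = 16 + 28 = 44 blocks
B: |-16| + |34| = 16 + 34 = 50 blocks
C: |-24| + |2| = 24 + 2 = 26 blocks
D: |-18| + |24| = 18 + 24 = 42 blocks
E: |-9| + |-14| = 9 + 14 = 23 blocks
F: |29| + |22| = 29 + 22 = 51 blocks
G: |48| + |-37| = 48 + 37 = 85 blocks
H: |3| + |11| = 3 + 11 = 14 blocks
I: |24| + |-6| = 24 + 6 = 30 blocks
J: |-20| + |-16| = 20 + 16 = 36 blocks
K: |46| + |6| = 46 + 6 = 52 blocks
L: |52| + |-40| = 52 + 40 = 92 blocks
M: |21| + |-17| = 21 + 17 = 38 blocks
Sorted: H (14 blocks) < E (23 blocks) < C (26 blocks) < I (30 blocks) < J (36 blocks) < …

H, E, C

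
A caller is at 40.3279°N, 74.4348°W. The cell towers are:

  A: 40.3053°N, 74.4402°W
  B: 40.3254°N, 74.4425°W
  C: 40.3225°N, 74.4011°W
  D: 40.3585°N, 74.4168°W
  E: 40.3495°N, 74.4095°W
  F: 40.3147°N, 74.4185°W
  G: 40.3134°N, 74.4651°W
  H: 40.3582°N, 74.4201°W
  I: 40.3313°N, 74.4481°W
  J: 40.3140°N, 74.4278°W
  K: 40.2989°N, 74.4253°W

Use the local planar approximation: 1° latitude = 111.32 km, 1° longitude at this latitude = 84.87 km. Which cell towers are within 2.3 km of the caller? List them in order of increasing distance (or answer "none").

B, I, J, F

Distances from 40.3279°N, 74.4348°W:
A: √((-0.0226·111.32)² + (-0.0054·84.87)²) = √(6.329411 + 0.210037) = 2.5572 km
B: √((-0.0025·111.32)² + (-0.0077·84.87)²) = √(0.077451 + 0.427061) = 0.7103 km
C: √((-0.0054·111.32)² + (0.0337·84.87)²) = √(0.361355 + 8.180281) = 2.9226 km
D: √((0.0306·111.32)² + (0.0180·84.87)²) = √(11.603506 + 2.333745) = 3.7333 km
E: √((0.0216·111.32)² + (0.0253·84.87)²) = √(5.781678 + 4.610515) = 3.2237 km
F: √((-0.0132·111.32)² + (0.0163·84.87)²) = √(2.159207 + 1.913743) = 2.0182 km
G: √((-0.0145·111.32)² + (-0.0303·84.87)²) = √(2.605448 + 6.612926) = 3.0362 km
H: √((0.0303·111.32)² + (0.0147·84.87)²) = √(11.377102 + 1.556478) = 3.5963 km
I: √((0.0034·111.32)² + (-0.0133·84.87)²) = √(0.143253 + 1.274124) = 1.1905 km
J: √((-0.0139·111.32)² + (0.0070·84.87)²) = √(2.394286 + 0.352943) = 1.6575 km
K: √((-0.0290·111.32)² + (0.0095·84.87)²) = √(10.421792 + 0.650063) = 3.3274 km
Threshold 2.3 km: B (0.7103 km), I (1.1905 km), J (1.6575 km), F (2.0182 km) are within range.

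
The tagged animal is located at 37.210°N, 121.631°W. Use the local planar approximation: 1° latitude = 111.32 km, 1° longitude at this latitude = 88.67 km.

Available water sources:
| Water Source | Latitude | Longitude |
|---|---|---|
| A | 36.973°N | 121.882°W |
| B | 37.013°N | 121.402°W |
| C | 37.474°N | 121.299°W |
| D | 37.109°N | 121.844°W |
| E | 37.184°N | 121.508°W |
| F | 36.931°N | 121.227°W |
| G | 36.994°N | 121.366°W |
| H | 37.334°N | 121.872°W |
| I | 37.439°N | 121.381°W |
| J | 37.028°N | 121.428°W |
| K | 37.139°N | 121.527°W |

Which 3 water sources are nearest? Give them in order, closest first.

E, K, D

Distances from 37.210°N, 121.631°W:
A: √((-0.237·111.32)² + (-0.251·88.67)²) = √(696.05425 + 495.33710) = 34.517 km
B: √((-0.197·111.32)² + (0.229·88.67)²) = √(480.92665 + 412.31049) = 29.887 km
C: √((0.264·111.32)² + (0.332·88.67)²) = √(863.68276 + 866.62175) = 41.597 km
D: √((-0.101·111.32)² + (-0.213·88.67)²) = √(126.41224 + 356.70781) = 21.980 km
E: √((-0.026·111.32)² + (0.123·88.67)²) = √(8.37709 + 118.94978) = 11.284 km
F: √((-0.279·111.32)² + (0.404·88.67)²) = √(964.61676 + 1283.26440) = 47.412 km
G: √((-0.216·111.32)² + (0.265·88.67)²) = √(578.16780 + 552.13486) = 33.620 km
H: √((0.124·111.32)² + (-0.241·88.67)²) = √(190.54158 + 456.65425) = 25.440 km
I: √((0.229·111.32)² + (0.250·88.67)²) = √(649.85634 + 491.39806) = 33.782 km
J: √((-0.182·111.32)² + (0.203·88.67)²) = √(410.47732 + 324.00036) = 27.101 km
K: √((-0.071·111.32)² + (0.104·88.67)²) = √(62.46879 + 85.03938) = 12.145 km
Sorted: E (11.284 km) < K (12.145 km) < D (21.980 km) < H (25.440 km) < J (27.101 km) < …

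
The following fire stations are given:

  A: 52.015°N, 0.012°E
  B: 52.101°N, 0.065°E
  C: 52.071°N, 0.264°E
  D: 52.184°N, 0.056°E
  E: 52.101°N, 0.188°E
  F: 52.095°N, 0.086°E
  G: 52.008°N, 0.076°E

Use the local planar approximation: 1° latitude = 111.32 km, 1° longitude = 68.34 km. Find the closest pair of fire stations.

B and F

Pairwise distances:
A–B: √((0.086·111.32)² + (0.053·68.34)²) = √(91.65229 + 13.11903) = 10.236 km
A–C: √((0.056·111.32)² + (0.252·68.34)²) = √(38.86176 + 296.58626) = 18.315 km
A–D: √((0.169·111.32)² + (0.044·68.34)²) = √(353.93198 + 9.04181) = 19.052 km
A–E: √((0.086·111.32)² + (0.176·68.34)²) = √(91.65229 + 144.66894) = 15.373 km
A–F: √((0.080·111.32)² + (0.074·68.34)²) = √(79.30971 + 25.57487) = 10.241 km
A–G: √((-0.007·111.32)² + (0.064·68.34)²) = √(0.60721 + 19.12978) = 4.443 km
B–C: √((-0.030·111.32)² + (0.199·68.34)²) = √(11.15293 + 184.95075) = 14.004 km
B–D: √((0.083·111.32)² + (-0.009·68.34)²) = √(85.36947 + 0.37830) = 9.260 km
B–E: √((0.000·111.32)² + (0.123·68.34)²) = √(0.00000 + 70.65781) = 8.406 km
B–F: √((-0.006·111.32)² + (0.021·68.34)²) = √(0.44612 + 2.05963) = 1.583 km
B–G: √((-0.093·111.32)² + (0.011·68.34)²) = √(107.17964 + 0.56511) = 10.380 km
C–D: √((0.113·111.32)² + (-0.208·68.34)²) = √(158.23527 + 202.05826) = 18.981 km
C–E: √((0.030·111.32)² + (-0.076·68.34)²) = √(11.15293 + 26.97597) = 6.175 km
C–F: √((0.024·111.32)² + (-0.178·68.34)²) = √(7.13787 + 147.97555) = 12.454 km
C–G: √((-0.063·111.32)² + (-0.188·68.34)²) = √(49.18441 + 165.06905) = 14.637 km
D–E: √((-0.083·111.32)² + (0.132·68.34)²) = √(85.36947 + 81.37628) = 12.913 km
D–F: √((-0.089·111.32)² + (0.030·68.34)²) = √(98.15816 + 4.20332) = 10.117 km
D–G: √((-0.176·111.32)² + (0.020·68.34)²) = √(383.85900 + 1.86814) = 19.640 km
E–F: √((-0.006·111.32)² + (-0.102·68.34)²) = √(0.44612 + 48.59038) = 7.003 km
E–G: √((-0.093·111.32)² + (-0.112·68.34)²) = √(107.17964 + 58.58494) = 12.875 km
F–G: √((-0.087·111.32)² + (-0.010·68.34)²) = √(93.79613 + 0.46704) = 9.709 km
Closest pair: B–F at 1.583 km.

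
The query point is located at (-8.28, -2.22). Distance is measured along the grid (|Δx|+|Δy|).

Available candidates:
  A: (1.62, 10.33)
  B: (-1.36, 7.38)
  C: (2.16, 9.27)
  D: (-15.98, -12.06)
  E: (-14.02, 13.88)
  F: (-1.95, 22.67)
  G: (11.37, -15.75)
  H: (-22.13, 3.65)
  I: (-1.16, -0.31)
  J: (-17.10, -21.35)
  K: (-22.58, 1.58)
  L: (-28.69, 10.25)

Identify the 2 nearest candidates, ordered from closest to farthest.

Distances from (-8.28, -2.22):
A: |9.90| + |12.55| = 9.90 + 12.55 = 22.45
B: |6.92| + |9.60| = 6.92 + 9.60 = 16.52
C: |10.44| + |11.49| = 10.44 + 11.49 = 21.93
D: |-7.70| + |-9.84| = 7.70 + 9.84 = 17.54
E: |-5.74| + |16.10| = 5.74 + 16.10 = 21.84
F: |6.33| + |24.89| = 6.33 + 24.89 = 31.22
G: |19.65| + |-13.53| = 19.65 + 13.53 = 33.18
H: |-13.85| + |5.87| = 13.85 + 5.87 = 19.72
I: |7.12| + |1.91| = 7.12 + 1.91 = 9.03
J: |-8.82| + |-19.13| = 8.82 + 19.13 = 27.95
K: |-14.30| + |3.80| = 14.30 + 3.80 = 18.10
L: |-20.41| + |12.47| = 20.41 + 12.47 = 32.88
Sorted: I (9.03) < B (16.52) < D (17.54) < K (18.10) < …

I, B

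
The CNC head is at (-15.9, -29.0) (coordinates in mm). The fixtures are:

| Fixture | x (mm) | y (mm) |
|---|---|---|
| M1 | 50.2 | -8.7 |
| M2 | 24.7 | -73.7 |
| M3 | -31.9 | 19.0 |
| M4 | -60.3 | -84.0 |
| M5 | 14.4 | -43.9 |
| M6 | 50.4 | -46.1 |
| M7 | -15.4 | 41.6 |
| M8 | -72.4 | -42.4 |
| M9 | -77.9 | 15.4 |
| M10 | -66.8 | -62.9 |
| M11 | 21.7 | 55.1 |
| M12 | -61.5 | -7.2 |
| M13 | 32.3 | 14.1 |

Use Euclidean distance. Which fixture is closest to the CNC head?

Distances from (-15.9, -29.0):
M1: 69.1 mm
M2: 60.4 mm
M3: 50.6 mm
M4: 70.7 mm
M5: 33.8 mm
M6: 68.5 mm
M7: 70.6 mm
M8: 58.1 mm
M9: 76.3 mm
M10: 61.2 mm
M11: 92.1 mm
M12: 50.5 mm
M13: 64.7 mm
Minimum: M5 at 33.8 mm.

M5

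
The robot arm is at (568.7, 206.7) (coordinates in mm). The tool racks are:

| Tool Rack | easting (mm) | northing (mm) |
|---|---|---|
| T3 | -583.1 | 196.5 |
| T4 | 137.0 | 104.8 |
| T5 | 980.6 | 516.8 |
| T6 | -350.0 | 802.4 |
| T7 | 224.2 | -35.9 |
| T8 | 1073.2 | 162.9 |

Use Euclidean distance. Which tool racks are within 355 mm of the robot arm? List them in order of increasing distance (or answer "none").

Distances from (568.7, 206.7):
T3: √((-1151.8)² + (-10.2)²) = √(1326643.240 + 104.040) = 1151.8 mm
T4: √((-431.7)² + (-101.9)²) = √(186364.890 + 10383.610) = 443.6 mm
T5: √((411.9)² + (310.1)²) = √(169661.610 + 96162.010) = 515.6 mm
T6: √((-918.7)² + (595.7)²) = √(844009.690 + 354858.490) = 1094.9 mm
T7: √((-344.5)² + (-242.6)²) = √(118680.250 + 58854.760) = 421.3 mm
T8: √((504.5)² + (-43.8)²) = √(254520.250 + 1918.440) = 506.4 mm
Threshold 355 mm: none within range.

none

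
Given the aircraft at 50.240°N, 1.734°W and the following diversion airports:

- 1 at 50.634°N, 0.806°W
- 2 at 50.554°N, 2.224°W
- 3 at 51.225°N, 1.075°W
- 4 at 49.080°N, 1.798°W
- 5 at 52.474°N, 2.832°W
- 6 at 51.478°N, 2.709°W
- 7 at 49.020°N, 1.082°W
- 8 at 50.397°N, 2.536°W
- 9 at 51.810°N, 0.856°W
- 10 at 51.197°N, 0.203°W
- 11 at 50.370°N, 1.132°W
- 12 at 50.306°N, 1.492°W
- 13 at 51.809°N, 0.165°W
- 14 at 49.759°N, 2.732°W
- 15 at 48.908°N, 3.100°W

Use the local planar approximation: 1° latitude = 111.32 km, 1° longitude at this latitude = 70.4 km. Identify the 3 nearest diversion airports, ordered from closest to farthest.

Distances from 50.240°N, 1.734°W:
1: √((0.394·111.32)² + (0.928·70.4)²) = √(1923.70662 + 4268.16569) = 78.688 km
2: √((0.314·111.32)² + (-0.490·70.4)²) = √(1221.81567 + 1189.97402) = 49.110 km
3: √((0.985·111.32)² + (0.659·70.4)²) = √(12023.16636 + 2152.36612) = 119.061 km
4: √((-1.160·111.32)² + (-0.064·70.4)²) = √(16674.86681 + 20.30043) = 129.210 km
5: √((2.234·111.32)² + (-1.098·70.4)²) = √(61846.15904 + 5975.16632) = 260.425 km
6: √((1.238·111.32)² + (-0.975·70.4)²) = √(18992.74270 + 4711.44960) = 153.962 km
7: √((-1.220·111.32)² + (0.652·70.4)²) = √(18444.46475 + 2106.88344) = 143.357 km
8: √((0.157·111.32)² + (-0.802·70.4)²) = √(305.45392 + 3187.82194) = 59.104 km
9: √((1.570·111.32)² + (0.878·70.4)²) = √(30545.39180 + 3820.62445) = 185.381 km
10: √((0.957·111.32)² + (1.531·70.4)²) = √(11349.33122 + 11617.04575) = 151.547 km
11: √((0.130·111.32)² + (0.602·70.4)²) = √(209.42721 + 1796.13221) = 44.783 km
12: √((0.066·111.32)² + (0.242·70.4)²) = √(53.98017 + 290.25255) = 18.554 km
13: √((1.569·111.32)² + (1.569·70.4)²) = √(30506.49287 + 12200.88140) = 206.658 km
14: √((-0.481·111.32)² + (-0.998·70.4)²) = √(2867.05846 + 4936.35518) = 88.337 km
15: √((-1.332·111.32)² + (-1.366·70.4)²) = √(21986.43646 + 9247.97649) = 176.733 km
Sorted: 12 (18.554 km) < 11 (44.783 km) < 2 (49.110 km) < 8 (59.104 km) < 1 (78.688 km) < …

12, 11, 2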